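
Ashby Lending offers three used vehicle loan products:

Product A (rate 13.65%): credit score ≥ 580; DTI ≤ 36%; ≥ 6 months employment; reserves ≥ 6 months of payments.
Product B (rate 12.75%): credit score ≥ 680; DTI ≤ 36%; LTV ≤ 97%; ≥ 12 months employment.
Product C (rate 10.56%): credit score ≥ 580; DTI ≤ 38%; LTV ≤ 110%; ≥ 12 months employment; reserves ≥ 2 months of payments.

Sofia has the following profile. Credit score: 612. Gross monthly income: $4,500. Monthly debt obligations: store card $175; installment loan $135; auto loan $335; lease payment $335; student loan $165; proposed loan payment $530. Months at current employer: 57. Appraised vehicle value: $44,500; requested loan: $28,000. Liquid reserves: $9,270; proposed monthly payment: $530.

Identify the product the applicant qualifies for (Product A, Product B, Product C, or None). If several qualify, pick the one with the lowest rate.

Product C

Total debts = (175 + 135 + 335 + 335 + 165 + 530) = 1,675; DTI = 1,675/4,500 = 37.2%.
LTV = 28,000/44,500 = 62.9%.
Reserves = 9,270/530 = 17.5 months.
Product A: score 612 ≥ 580; DTI 37.2% > 36%; employment 57 ≥ 6 mo; reserves 17.5 ≥ 6 mo → does not qualify.
Product B: score 612 < 680; DTI 37.2% > 36%; LTV 62.9% ≤ 97%; employment 57 ≥ 12 mo → does not qualify.
Product C: score 612 ≥ 580; DTI 37.2% ≤ 38%; LTV 62.9% ≤ 110%; employment 57 ≥ 12 mo; reserves 17.5 ≥ 2 mo → qualifies.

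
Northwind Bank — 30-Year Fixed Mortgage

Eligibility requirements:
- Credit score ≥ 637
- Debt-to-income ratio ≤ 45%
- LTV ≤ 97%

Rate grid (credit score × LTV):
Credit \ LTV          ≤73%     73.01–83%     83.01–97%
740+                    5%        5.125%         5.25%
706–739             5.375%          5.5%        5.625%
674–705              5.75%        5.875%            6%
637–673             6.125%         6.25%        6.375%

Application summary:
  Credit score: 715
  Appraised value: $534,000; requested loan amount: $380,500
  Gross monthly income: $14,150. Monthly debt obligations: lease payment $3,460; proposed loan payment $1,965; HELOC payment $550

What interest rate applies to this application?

5.375%

Credit score 715 ≥ 637; Total monthly debts = (3,460 + 1,965 + 550) = 5,975. Debt-to-income = 5,975/14,150 = 42.2% — meets 45% limit
Loan-to-value = 380,500/534,000 = 71.3% — pass (97% max)
Row: 715 falls in 706–739. Column: 71.3% falls in ≤73%. Rate = 5.375%.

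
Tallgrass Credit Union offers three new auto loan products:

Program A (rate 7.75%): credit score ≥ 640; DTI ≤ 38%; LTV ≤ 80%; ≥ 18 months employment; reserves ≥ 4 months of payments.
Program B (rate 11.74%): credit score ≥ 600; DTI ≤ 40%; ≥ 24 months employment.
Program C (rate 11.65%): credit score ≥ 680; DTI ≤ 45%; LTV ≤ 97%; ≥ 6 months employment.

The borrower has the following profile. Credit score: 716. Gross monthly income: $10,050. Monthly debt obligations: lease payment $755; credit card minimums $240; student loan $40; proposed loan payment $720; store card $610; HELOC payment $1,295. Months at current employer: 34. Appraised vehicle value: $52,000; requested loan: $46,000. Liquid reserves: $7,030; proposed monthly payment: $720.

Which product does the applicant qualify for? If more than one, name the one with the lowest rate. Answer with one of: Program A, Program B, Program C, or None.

Total debts = (755 + 240 + 40 + 720 + 610 + 1,295) = 3,660; DTI = 3,660/10,050 = 36.4%.
LTV = 46,000/52,000 = 88.5%.
Reserves = 7,030/720 = 9.8 months.
Program A: score 716 ≥ 640; DTI 36.4% ≤ 38%; LTV 88.5% > 80%; employment 34 ≥ 18 mo; reserves 9.8 ≥ 4 mo → does not qualify.
Program B: score 716 ≥ 600; DTI 36.4% ≤ 40%; employment 34 ≥ 24 mo → qualifies.
Program C: score 716 ≥ 680; DTI 36.4% ≤ 45%; LTV 88.5% ≤ 97%; employment 34 ≥ 6 mo → qualifies.
Qualifying: Program B, Program C. Lowest rate is 11.65% → Program C.

Program C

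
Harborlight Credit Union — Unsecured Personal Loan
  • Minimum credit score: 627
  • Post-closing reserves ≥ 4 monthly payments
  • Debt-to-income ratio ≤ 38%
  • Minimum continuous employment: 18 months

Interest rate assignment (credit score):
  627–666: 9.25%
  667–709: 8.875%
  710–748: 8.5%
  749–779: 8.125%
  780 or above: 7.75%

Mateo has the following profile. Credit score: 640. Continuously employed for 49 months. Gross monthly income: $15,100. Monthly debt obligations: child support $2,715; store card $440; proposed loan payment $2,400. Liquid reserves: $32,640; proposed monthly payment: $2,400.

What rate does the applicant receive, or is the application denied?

Approved at 9.25%

Credit score 640 ≥ 627 (meets minimum)
Reserves: 32,640 ÷ 2,400 = 13.6 months (meets 4-month minimum)
Total monthly debts = (2,715 + 440 + 2,400) = 5,555. DTI: 5,555 ÷ 15,100 = 36.8%, within the 38% cap
Employment 49 ≥ 18 months
All requirements met. Score 640 falls in the 627–666 tier → 9.25%.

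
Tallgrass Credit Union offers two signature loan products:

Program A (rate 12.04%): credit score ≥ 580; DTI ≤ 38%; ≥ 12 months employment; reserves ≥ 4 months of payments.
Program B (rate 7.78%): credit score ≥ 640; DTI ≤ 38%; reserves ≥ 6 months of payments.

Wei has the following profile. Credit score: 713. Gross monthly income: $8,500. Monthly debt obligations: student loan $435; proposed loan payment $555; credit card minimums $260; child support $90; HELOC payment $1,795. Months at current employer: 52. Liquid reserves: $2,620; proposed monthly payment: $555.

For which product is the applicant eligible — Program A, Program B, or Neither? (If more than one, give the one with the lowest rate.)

Program A

Total debts = (435 + 555 + 260 + 90 + 1,795) = 3,135; DTI = 3,135/8,500 = 36.9%.
Reserves = 2,620/555 = 4.7 months.
Program A: score 713 ≥ 580; DTI 36.9% ≤ 38%; employment 52 ≥ 12 mo; reserves 4.7 ≥ 4 mo → qualifies.
Program B: score 713 ≥ 640; DTI 36.9% ≤ 38%; reserves 4.7 < 6 mo → does not qualify.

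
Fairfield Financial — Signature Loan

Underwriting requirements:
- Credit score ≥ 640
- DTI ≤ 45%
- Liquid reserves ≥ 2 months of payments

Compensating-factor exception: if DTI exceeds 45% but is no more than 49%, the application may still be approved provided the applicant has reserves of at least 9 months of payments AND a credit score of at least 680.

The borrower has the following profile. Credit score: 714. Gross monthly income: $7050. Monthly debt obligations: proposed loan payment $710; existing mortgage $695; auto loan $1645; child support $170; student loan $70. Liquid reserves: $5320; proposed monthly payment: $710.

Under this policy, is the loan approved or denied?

Denied

Credit score 714 ≥ 640 (meets base)
Total debts = (710 + 695 + 1,645 + 170 + 70) = 3,290. DTI = 3,290/7,050 = 46.7% > 45% — standard DTI limit exceeded.
Liquid reserves cover 5,320/710 = 7.5 months — ≥ 2 required
46.7% falls in the override range (45%–49%), so the compensating-factor test applies.
Override check — reserves: 7.5 mo (short of 9); score: 714 (ok).
Compensating-factor requirement not fully met.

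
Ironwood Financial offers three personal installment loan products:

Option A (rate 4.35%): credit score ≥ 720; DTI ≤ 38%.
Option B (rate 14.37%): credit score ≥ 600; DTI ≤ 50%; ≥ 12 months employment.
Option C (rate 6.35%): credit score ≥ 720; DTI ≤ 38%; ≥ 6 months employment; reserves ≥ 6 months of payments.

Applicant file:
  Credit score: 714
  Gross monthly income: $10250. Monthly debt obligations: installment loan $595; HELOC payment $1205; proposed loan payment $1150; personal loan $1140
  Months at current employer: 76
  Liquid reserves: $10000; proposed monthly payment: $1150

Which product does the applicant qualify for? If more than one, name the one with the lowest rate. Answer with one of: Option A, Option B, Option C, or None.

Total debts = (595 + 1,205 + 1,150 + 1,140) = 4,090; DTI = 4,090/10,250 = 39.9%.
Reserves = 10,000/1,150 = 8.7 months.
Option A: score 714 < 720; DTI 39.9% > 38% → does not qualify.
Option B: score 714 ≥ 600; DTI 39.9% ≤ 50%; employment 76 ≥ 12 mo → qualifies.
Option C: score 714 < 720; DTI 39.9% > 38%; employment 76 ≥ 6 mo; reserves 8.7 ≥ 6 mo → does not qualify.

Option B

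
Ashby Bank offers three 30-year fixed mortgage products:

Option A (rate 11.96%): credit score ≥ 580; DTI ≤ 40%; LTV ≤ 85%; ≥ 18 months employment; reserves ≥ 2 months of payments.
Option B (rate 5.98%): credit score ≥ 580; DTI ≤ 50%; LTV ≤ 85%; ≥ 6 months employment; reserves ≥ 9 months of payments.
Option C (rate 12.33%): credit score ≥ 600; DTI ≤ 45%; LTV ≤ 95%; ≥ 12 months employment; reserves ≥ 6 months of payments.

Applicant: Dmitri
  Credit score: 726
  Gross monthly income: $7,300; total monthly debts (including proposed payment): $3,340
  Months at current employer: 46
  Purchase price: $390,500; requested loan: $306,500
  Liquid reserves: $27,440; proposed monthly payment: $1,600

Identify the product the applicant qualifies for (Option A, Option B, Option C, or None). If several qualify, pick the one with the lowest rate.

Option B

DTI = 3,340/7,300 = 45.8%.
LTV = 306,500/390,500 = 78.5%.
Reserves = 27,440/1,600 = 17.1 months.
Option A: score 726 ≥ 580; DTI 45.8% > 40%; LTV 78.5% ≤ 85%; employment 46 ≥ 18 mo; reserves 17.1 ≥ 2 mo → does not qualify.
Option B: score 726 ≥ 580; DTI 45.8% ≤ 50%; LTV 78.5% ≤ 85%; employment 46 ≥ 6 mo; reserves 17.1 ≥ 9 mo → qualifies.
Option C: score 726 ≥ 600; DTI 45.8% > 45%; LTV 78.5% ≤ 95%; employment 46 ≥ 12 mo; reserves 17.1 ≥ 6 mo → does not qualify.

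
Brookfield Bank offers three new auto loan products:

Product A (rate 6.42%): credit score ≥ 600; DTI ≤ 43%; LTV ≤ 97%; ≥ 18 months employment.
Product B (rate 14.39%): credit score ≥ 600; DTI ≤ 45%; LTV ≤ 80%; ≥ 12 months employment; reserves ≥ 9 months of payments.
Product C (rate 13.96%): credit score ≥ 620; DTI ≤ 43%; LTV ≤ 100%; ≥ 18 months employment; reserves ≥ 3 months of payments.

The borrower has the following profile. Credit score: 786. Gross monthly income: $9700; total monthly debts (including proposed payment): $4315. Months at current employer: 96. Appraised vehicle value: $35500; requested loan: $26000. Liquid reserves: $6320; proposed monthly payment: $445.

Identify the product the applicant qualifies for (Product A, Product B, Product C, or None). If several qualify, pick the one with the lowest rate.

Product B

DTI = 4,315/9,700 = 44.5%.
LTV = 26,000/35,500 = 73.2%.
Reserves = 6,320/445 = 14.2 months.
Product A: score 786 ≥ 600; DTI 44.5% > 43%; LTV 73.2% ≤ 97%; employment 96 ≥ 18 mo → does not qualify.
Product B: score 786 ≥ 600; DTI 44.5% ≤ 45%; LTV 73.2% ≤ 80%; employment 96 ≥ 12 mo; reserves 14.2 ≥ 9 mo → qualifies.
Product C: score 786 ≥ 620; DTI 44.5% > 43%; LTV 73.2% ≤ 100%; employment 96 ≥ 18 mo; reserves 14.2 ≥ 3 mo → does not qualify.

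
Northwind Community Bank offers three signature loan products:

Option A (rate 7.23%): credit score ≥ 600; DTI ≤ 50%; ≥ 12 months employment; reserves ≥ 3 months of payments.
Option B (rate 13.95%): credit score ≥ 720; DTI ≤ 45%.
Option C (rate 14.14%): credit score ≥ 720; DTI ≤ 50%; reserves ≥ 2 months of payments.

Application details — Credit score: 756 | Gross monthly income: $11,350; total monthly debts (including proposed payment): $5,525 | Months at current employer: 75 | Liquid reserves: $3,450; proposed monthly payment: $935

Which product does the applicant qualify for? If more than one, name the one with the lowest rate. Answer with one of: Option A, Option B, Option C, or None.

Option A

DTI = 5,525/11,350 = 48.7%.
Reserves = 3,450/935 = 3.7 months.
Option A: score 756 ≥ 600; DTI 48.7% ≤ 50%; employment 75 ≥ 12 mo; reserves 3.7 ≥ 3 mo → qualifies.
Option B: score 756 ≥ 720; DTI 48.7% > 45% → does not qualify.
Option C: score 756 ≥ 720; DTI 48.7% ≤ 50%; reserves 3.7 ≥ 2 mo → qualifies.
Qualifying: Option A, Option C. Lowest rate is 7.23% → Option A.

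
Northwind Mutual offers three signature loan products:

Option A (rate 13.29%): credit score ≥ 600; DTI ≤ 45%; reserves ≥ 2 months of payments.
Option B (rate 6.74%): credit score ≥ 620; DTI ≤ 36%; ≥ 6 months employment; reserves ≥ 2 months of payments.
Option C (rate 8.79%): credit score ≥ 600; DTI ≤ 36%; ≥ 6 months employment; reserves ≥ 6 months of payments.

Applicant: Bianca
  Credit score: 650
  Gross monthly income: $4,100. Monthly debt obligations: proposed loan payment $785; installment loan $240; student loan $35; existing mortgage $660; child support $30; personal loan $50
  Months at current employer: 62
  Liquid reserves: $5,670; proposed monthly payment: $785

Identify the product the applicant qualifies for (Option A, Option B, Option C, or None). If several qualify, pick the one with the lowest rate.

Total debts = (785 + 240 + 35 + 660 + 30 + 50) = 1,800; DTI = 1,800/4,100 = 43.9%.
Reserves = 5,670/785 = 7.2 months.
Option A: score 650 ≥ 600; DTI 43.9% ≤ 45%; reserves 7.2 ≥ 2 mo → qualifies.
Option B: score 650 ≥ 620; DTI 43.9% > 36%; employment 62 ≥ 6 mo; reserves 7.2 ≥ 2 mo → does not qualify.
Option C: score 650 ≥ 600; DTI 43.9% > 36%; employment 62 ≥ 6 mo; reserves 7.2 ≥ 6 mo → does not qualify.

Option A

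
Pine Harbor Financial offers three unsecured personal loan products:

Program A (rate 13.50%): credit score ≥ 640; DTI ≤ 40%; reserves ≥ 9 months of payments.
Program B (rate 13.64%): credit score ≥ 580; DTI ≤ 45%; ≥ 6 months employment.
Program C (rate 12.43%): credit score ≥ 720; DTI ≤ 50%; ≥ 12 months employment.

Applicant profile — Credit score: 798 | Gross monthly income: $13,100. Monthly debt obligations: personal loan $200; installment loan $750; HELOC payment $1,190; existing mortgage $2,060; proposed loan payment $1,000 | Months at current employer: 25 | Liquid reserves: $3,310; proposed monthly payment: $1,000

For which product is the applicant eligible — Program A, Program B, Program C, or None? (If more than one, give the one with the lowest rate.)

Total debts = (200 + 750 + 1,190 + 2,060 + 1,000) = 5,200; DTI = 5,200/13,100 = 39.7%.
Reserves = 3,310/1,000 = 3.3 months.
Program A: score 798 ≥ 640; DTI 39.7% ≤ 40%; reserves 3.3 < 9 mo → does not qualify.
Program B: score 798 ≥ 580; DTI 39.7% ≤ 45%; employment 25 ≥ 6 mo → qualifies.
Program C: score 798 ≥ 720; DTI 39.7% ≤ 50%; employment 25 ≥ 12 mo → qualifies.
Qualifying: Program B, Program C. Lowest rate is 12.43% → Program C.

Program C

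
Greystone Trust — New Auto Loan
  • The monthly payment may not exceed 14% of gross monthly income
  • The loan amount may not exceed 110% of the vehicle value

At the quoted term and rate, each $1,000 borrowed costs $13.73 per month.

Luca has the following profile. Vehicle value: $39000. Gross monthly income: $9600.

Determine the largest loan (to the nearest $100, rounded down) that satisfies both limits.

$42,900

Payment cap: 14% × $9,600 = $1,344/month.
At $13.73 per $1,000, that supports 1,344/13.73 × 1,000 ≈ $97,887 → $97,800.
LTV cap: 110% × $39,000 = $42,900 → $42,900.
Binding constraint: loan-to-value.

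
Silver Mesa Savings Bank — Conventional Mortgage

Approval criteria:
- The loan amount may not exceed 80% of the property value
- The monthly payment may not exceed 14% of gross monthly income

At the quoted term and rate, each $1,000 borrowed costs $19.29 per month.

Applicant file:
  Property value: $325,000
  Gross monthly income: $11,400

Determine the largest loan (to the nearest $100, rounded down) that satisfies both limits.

$82,700

Payment cap: 14% × $11,400 = $1,596/month.
At $19.29 per $1,000, that supports 1,596/19.29 × 1,000 ≈ $82,737 → $82,700.
LTV cap: 80% × $325,000 = $260,000 → $260,000.
Binding constraint: payment-to-income.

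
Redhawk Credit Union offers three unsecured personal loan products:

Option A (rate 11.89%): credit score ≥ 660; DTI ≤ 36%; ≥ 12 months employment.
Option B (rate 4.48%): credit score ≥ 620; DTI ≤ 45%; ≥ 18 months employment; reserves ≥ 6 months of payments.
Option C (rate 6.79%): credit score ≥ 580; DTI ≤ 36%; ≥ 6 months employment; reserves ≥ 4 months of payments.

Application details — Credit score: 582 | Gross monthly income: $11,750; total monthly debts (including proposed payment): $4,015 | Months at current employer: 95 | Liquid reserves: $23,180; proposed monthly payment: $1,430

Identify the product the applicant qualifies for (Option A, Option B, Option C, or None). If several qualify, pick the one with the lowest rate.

Option C

DTI = 4,015/11,750 = 34.2%.
Reserves = 23,180/1,430 = 16.2 months.
Option A: score 582 < 660; DTI 34.2% ≤ 36%; employment 95 ≥ 12 mo → does not qualify.
Option B: score 582 < 620; DTI 34.2% ≤ 45%; employment 95 ≥ 18 mo; reserves 16.2 ≥ 6 mo → does not qualify.
Option C: score 582 ≥ 580; DTI 34.2% ≤ 36%; employment 95 ≥ 6 mo; reserves 16.2 ≥ 4 mo → qualifies.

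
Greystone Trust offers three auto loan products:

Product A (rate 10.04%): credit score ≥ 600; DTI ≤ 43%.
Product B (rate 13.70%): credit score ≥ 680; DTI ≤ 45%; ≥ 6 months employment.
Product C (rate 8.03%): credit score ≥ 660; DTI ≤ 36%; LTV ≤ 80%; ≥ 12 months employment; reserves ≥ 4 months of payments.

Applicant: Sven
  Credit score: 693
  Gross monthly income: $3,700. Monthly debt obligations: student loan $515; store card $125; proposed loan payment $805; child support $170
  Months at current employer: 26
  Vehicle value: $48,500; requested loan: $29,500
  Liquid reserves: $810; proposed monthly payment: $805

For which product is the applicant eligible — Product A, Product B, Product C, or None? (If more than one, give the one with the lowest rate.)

Total debts = (515 + 125 + 805 + 170) = 1,615; DTI = 1,615/3,700 = 43.6%.
LTV = 29,500/48,500 = 60.8%.
Reserves = 810/805 = 1.0 months.
Product A: score 693 ≥ 600; DTI 43.6% > 43% → does not qualify.
Product B: score 693 ≥ 680; DTI 43.6% ≤ 45%; employment 26 ≥ 6 mo → qualifies.
Product C: score 693 ≥ 660; DTI 43.6% > 36%; LTV 60.8% ≤ 80%; employment 26 ≥ 12 mo; reserves 1.0 < 4 mo → does not qualify.

Product B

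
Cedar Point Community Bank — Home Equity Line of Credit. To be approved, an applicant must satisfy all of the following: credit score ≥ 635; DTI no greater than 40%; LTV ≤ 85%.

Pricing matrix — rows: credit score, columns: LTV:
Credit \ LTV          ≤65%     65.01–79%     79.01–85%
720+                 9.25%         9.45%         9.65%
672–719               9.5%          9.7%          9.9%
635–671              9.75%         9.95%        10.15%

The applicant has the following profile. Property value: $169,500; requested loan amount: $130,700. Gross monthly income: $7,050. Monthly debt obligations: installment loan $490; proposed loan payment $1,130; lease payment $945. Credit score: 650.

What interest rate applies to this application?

9.95%

Credit score 650 ≥ 635; Total monthly debts = (490 + 1,130 + 945) = 2,565. DTI: 2,565 ÷ 7,050 = 36.4%, within the 40% cap
Loan-to-value = 130,700/169,500 = 77.1% — pass (85% max)
Credit 650 → row 635–671; LTV 77.1% → column 65.01–79%. Grid cell → 9.95%.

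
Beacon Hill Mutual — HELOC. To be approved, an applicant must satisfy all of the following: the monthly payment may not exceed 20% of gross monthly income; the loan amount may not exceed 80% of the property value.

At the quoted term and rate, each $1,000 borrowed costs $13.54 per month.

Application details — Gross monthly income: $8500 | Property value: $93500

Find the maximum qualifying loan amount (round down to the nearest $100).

$74,800

Payment cap: 20% × $8,500 = $1,700/month.
At $13.54 per $1,000, that supports 1,700/13.54 × 1,000 ≈ $125,553 → $125,500.
LTV cap: 80% × $93,500 = $74,800 → $74,800.
Binding constraint: loan-to-value.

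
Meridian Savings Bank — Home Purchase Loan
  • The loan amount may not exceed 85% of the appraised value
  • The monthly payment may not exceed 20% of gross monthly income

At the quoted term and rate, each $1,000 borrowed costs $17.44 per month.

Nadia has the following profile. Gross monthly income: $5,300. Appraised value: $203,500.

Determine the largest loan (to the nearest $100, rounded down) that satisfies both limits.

$60,700

Payment cap: 20% × $5,300 = $1,060/month.
At $17.44 per $1,000, that supports 1,060/17.44 × 1,000 ≈ $60,779 → $60,700.
LTV cap: 85% × $203,500 = $172,975 → $172,900.
Binding constraint: payment-to-income.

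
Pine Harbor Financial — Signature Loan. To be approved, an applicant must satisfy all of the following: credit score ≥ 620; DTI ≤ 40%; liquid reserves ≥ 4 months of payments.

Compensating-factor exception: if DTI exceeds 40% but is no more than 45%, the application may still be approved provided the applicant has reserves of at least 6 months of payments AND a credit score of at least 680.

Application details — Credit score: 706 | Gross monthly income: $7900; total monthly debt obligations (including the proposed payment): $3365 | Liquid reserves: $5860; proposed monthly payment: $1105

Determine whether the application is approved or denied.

Denied

Credit score 706 ≥ 620 (meets base)
DTI: 3,365 ÷ 7,900 = 42.6%, over the 40% base limit.
Reserves = 5,860/1,105 = 5.3 months ≥ 4
42.6% falls in the override range (40%–45%), so the compensating-factor test applies.
Reserves 5.3 < 6 months; credit score 706 ≥ 680.
Override conditions not both satisfied; exception does not apply.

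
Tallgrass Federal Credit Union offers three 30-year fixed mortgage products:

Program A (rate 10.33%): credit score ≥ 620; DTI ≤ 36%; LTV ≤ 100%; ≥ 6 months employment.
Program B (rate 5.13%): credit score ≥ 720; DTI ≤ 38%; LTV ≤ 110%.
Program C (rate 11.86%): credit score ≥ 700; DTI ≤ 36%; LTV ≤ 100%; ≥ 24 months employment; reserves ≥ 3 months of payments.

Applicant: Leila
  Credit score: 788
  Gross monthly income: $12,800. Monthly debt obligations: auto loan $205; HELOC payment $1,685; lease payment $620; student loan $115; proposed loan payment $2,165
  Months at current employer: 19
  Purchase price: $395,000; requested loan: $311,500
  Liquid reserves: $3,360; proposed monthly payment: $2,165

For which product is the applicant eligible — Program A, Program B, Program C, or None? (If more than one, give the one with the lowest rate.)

Program B

Total debts = (205 + 1,685 + 620 + 115 + 2,165) = 4,790; DTI = 4,790/12,800 = 37.4%.
LTV = 311,500/395,000 = 78.9%.
Reserves = 3,360/2,165 = 1.6 months.
Program A: score 788 ≥ 620; DTI 37.4% > 36%; LTV 78.9% ≤ 100%; employment 19 ≥ 6 mo → does not qualify.
Program B: score 788 ≥ 720; DTI 37.4% ≤ 38%; LTV 78.9% ≤ 110% → qualifies.
Program C: score 788 ≥ 700; DTI 37.4% > 36%; LTV 78.9% ≤ 100%; employment 19 < 24 mo; reserves 1.6 < 3 mo → does not qualify.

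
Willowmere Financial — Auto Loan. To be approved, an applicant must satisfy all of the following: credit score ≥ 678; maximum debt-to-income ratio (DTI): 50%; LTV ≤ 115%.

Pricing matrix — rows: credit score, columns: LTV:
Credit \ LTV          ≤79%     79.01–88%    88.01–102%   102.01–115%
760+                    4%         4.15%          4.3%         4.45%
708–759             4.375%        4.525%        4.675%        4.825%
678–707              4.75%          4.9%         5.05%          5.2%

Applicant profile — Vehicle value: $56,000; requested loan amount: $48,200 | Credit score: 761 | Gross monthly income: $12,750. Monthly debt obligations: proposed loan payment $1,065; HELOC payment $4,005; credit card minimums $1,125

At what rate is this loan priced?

Credit score 761 ≥ 678; Total monthly debts = (1,065 + 4,005 + 1,125) = 6,195. DTI: 6,195 ÷ 12,750 = 48.6%, within the 50% cap
LTV = 48,200/56,000 = 86.1% ≤ 115%
Credit 761 → row 760+; LTV 86.1% → column 79.01–88%. Grid cell → 4.15%.

4.15%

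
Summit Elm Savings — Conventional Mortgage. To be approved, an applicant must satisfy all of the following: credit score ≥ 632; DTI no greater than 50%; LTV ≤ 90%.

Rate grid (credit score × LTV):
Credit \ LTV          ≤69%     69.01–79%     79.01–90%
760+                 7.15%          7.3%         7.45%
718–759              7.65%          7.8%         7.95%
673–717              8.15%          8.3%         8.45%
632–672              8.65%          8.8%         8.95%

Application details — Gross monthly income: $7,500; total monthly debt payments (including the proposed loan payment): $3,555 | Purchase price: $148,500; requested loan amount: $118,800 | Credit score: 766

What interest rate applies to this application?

7.45%

Credit score 766 ≥ 632; DTI: 3,555 ÷ 7,500 = 47.4%, within the 50% cap
Loan-to-value = 118,800/148,500 = 80% — pass (90% max)
Credit 766 → row 760+; LTV 80% → column 79.01–90%. Grid cell → 7.45%.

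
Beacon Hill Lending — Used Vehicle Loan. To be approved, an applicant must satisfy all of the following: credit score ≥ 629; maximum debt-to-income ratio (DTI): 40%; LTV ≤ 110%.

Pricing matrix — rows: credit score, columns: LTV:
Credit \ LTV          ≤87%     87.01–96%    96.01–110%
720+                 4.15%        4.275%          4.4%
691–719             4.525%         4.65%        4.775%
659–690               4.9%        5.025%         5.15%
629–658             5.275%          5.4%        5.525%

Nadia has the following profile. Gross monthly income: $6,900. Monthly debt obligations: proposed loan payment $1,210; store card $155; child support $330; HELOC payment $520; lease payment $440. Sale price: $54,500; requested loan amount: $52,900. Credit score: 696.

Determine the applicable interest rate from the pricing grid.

Credit score 696 ≥ 629; Total monthly debts = (1,210 + 155 + 330 + 520 + 440) = 2,655. DTI: 2,655 ÷ 6,900 = 38.5%, within the 40% cap
Loan-to-value = 52,900/54,500 = 97.1% — pass (110% max)
Score 696 is in the 691–719 band; LTV 97.1% is in the 96.01–110% band → 4.775%.

4.775%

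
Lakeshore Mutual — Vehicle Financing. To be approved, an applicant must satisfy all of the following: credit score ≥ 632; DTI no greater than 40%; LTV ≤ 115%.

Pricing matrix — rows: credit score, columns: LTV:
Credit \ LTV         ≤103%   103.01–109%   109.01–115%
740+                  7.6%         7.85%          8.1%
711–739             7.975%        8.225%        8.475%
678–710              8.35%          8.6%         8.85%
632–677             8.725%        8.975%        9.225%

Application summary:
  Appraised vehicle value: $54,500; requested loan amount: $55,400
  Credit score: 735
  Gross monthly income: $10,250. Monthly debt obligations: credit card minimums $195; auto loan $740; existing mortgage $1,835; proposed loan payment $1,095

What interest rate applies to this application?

7.975%

Credit score 735 ≥ 632; Total monthly debts = (195 + 740 + 1,835 + 1,095) = 3,865. DTI: 3,865 ÷ 10,250 = 37.7%, within the 40% cap
LTV = 55,400/54,500 = 101.7% ≤ 115%
Credit 735 → row 711–739; LTV 101.7% → column ≤103%. Grid cell → 7.975%.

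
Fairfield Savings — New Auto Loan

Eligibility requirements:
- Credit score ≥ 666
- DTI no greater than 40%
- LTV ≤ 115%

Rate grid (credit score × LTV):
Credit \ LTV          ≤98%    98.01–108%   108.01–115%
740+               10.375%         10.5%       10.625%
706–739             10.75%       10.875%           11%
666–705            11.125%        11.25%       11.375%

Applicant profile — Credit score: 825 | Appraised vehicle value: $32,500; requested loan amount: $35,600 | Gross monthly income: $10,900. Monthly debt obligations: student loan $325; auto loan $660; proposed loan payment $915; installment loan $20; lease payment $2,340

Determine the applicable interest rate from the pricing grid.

10.625%

Credit score 825 ≥ 666; Total monthly debts = (325 + 660 + 915 + 20 + 2,340) = 4,260. DTI = 4,260/10,900 = 39.1% ≤ 40%
LTV = 35,600/32,500 = 109.5% ≤ 115%
Credit 825 → row 740+; LTV 109.5% → column 108.01–115%. Grid cell → 10.625%.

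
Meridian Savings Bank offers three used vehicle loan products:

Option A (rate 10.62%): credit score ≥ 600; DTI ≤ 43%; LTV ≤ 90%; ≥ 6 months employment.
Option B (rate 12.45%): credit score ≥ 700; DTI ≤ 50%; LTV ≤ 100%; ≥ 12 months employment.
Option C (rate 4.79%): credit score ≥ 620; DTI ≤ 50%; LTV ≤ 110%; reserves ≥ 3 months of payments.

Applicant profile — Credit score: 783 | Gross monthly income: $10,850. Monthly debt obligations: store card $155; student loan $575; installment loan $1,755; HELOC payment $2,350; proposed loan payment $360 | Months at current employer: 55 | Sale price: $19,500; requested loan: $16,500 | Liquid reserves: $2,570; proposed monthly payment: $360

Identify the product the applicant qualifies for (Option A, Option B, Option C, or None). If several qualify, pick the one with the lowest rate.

Total debts = (155 + 575 + 1,755 + 2,350 + 360) = 5,195; DTI = 5,195/10,850 = 47.9%.
LTV = 16,500/19,500 = 84.6%.
Reserves = 2,570/360 = 7.1 months.
Option A: score 783 ≥ 600; DTI 47.9% > 43%; LTV 84.6% ≤ 90%; employment 55 ≥ 6 mo → does not qualify.
Option B: score 783 ≥ 700; DTI 47.9% ≤ 50%; LTV 84.6% ≤ 100%; employment 55 ≥ 12 mo → qualifies.
Option C: score 783 ≥ 620; DTI 47.9% ≤ 50%; LTV 84.6% ≤ 110%; reserves 7.1 ≥ 3 mo → qualifies.
Qualifying: Option B, Option C. Lowest rate is 4.79% → Option C.

Option C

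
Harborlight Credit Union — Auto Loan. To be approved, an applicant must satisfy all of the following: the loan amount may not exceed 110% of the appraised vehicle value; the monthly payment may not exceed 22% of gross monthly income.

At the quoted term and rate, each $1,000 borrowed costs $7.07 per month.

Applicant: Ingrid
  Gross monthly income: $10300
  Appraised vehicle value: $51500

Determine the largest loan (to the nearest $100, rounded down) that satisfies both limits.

Payment cap: 22% × $10,300 = $2,266/month.
At $7.07 per $1,000, that supports 2,266/7.07 × 1,000 ≈ $320,509 → $320,500.
LTV cap: 110% × $51,500 = $56,650 → $56,600.
Binding constraint: loan-to-value.

$56,600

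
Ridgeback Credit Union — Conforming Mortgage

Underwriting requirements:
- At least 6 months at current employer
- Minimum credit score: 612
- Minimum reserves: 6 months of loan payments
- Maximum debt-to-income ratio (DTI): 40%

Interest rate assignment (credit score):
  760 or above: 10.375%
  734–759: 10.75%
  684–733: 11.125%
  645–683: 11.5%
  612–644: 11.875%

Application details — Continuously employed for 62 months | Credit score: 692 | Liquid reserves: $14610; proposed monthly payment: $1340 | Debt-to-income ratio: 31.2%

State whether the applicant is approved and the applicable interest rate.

Approved at 11.125%

Credit score 692 ≥ 612 (meets minimum)
Employment 62 ≥ 6 months
Reserves: 14,610 ÷ 1,340 = 10.9 months (meets 6-month minimum)
Debt-to-income 31.2% vs 40% cap — pass
All requirements met. Score 692 falls in the 684–733 tier → 11.125%.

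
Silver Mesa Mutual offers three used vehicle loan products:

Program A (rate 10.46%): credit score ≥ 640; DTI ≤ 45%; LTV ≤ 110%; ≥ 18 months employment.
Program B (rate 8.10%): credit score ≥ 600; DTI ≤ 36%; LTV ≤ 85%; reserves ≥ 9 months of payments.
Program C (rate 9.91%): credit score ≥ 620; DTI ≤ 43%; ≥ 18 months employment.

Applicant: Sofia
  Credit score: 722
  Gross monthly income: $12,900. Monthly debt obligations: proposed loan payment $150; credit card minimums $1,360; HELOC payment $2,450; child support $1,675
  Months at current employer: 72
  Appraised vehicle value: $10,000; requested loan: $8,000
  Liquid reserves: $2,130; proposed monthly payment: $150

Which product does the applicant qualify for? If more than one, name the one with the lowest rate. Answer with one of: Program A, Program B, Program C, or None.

Program A

Total debts = (150 + 1,360 + 2,450 + 1,675) = 5,635; DTI = 5,635/12,900 = 43.7%.
LTV = 8,000/10,000 = 80%.
Reserves = 2,130/150 = 14.2 months.
Program A: score 722 ≥ 640; DTI 43.7% ≤ 45%; LTV 80% ≤ 110%; employment 72 ≥ 18 mo → qualifies.
Program B: score 722 ≥ 600; DTI 43.7% > 36%; LTV 80% ≤ 85%; reserves 14.2 ≥ 9 mo → does not qualify.
Program C: score 722 ≥ 620; DTI 43.7% > 43%; employment 72 ≥ 18 mo → does not qualify.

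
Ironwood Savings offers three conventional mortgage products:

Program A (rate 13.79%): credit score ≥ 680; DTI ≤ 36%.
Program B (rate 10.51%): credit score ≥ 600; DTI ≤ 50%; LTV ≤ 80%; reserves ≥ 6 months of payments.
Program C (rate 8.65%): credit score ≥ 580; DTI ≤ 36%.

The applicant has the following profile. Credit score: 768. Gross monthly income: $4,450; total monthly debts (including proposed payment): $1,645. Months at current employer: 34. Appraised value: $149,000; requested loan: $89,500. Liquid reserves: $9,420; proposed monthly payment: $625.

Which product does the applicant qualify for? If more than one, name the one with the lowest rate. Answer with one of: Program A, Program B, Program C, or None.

Program B

DTI = 1,645/4,450 = 37%.
LTV = 89,500/149,000 = 60.1%.
Reserves = 9,420/625 = 15.1 months.
Program A: score 768 ≥ 680; DTI 37% > 36% → does not qualify.
Program B: score 768 ≥ 600; DTI 37% ≤ 50%; LTV 60.1% ≤ 80%; reserves 15.1 ≥ 6 mo → qualifies.
Program C: score 768 ≥ 580; DTI 37% > 36% → does not qualify.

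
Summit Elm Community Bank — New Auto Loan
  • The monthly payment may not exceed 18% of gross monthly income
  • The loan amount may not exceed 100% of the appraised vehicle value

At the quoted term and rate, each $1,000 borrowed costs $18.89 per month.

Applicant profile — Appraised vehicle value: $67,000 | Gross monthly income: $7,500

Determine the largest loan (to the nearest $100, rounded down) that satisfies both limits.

$67,000

Payment cap: 18% × $7,500 = $1,350/month.
At $18.89 per $1,000, that supports 1,350/18.89 × 1,000 ≈ $71,466 → $71,400.
LTV cap: 100% × $67,000 = $67,000 → $67,000.
Binding constraint: loan-to-value.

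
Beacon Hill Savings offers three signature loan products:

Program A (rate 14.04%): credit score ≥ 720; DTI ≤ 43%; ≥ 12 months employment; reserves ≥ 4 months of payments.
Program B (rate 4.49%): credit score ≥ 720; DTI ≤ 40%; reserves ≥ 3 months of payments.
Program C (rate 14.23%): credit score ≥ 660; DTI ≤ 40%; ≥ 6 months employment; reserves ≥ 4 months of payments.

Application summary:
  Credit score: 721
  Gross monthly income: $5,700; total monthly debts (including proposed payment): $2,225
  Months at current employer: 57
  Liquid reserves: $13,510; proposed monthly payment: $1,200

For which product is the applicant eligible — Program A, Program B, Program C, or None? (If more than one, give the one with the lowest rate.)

DTI = 2,225/5,700 = 39%.
Reserves = 13,510/1,200 = 11.3 months.
Program A: score 721 ≥ 720; DTI 39% ≤ 43%; employment 57 ≥ 12 mo; reserves 11.3 ≥ 4 mo → qualifies.
Program B: score 721 ≥ 720; DTI 39% ≤ 40%; reserves 11.3 ≥ 3 mo → qualifies.
Program C: score 721 ≥ 660; DTI 39% ≤ 40%; employment 57 ≥ 6 mo; reserves 11.3 ≥ 4 mo → qualifies.
Qualifying: Program A, Program B, Program C. Lowest rate is 4.49% → Program B.

Program B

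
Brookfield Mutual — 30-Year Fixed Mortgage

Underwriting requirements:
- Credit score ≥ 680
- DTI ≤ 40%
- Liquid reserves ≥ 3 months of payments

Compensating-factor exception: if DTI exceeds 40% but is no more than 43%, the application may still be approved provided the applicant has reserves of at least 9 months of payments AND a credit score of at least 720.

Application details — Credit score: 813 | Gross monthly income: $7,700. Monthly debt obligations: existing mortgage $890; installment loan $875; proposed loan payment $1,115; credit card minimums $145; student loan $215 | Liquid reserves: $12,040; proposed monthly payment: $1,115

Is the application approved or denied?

Approved

Credit score 813 ≥ 680 (meets base)
Total debts = (890 + 875 + 1,115 + 145 + 215) = 3,240. DTI: 3,240 ÷ 7,700 = 42.1%, over the 40% base limit.
Reserves: 12,040 ÷ 1,115 = 10.8 months (meets 3-month minimum)
DTI 42.1% is within the 40%–43% exception band; checking compensating factors.
Override check — reserves: 10.8 mo (ok); score: 813 (ok).
Both override conditions satisfied; DTI exception granted.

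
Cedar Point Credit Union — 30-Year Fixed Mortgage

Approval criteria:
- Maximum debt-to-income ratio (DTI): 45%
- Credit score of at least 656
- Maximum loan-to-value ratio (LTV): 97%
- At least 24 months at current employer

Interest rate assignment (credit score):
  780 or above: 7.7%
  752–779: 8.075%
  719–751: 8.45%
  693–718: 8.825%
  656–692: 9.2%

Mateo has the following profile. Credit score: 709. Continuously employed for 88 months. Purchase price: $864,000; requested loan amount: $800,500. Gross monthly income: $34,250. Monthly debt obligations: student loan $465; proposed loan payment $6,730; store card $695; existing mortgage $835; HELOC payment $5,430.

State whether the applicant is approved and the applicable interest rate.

Approved at 8.825%

Credit score 709 ≥ 656 (meets minimum)
Total monthly debts = (465 + 6,730 + 695 + 835 + 5,430) = 14,155. Debt-to-income = 14,155/34,250 = 41.3% — meets 45% limit
Employment 88 ≥ 24 months
LTV = 800,500/864,000 = 92.7% ≤ 97%
All requirements met. Score 709 falls in the 693–718 tier → 8.825%.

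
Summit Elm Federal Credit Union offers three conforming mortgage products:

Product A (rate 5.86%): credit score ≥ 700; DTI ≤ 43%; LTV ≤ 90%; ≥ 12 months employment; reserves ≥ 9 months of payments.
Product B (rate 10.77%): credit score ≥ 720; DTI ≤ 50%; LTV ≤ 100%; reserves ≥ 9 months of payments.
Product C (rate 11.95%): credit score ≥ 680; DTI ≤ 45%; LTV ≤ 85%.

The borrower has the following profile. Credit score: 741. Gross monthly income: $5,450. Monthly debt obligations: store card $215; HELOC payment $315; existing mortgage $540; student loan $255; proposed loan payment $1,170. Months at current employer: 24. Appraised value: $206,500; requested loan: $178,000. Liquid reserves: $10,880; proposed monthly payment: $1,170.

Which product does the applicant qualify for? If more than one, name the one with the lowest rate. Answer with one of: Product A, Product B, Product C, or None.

Total debts = (215 + 315 + 540 + 255 + 1,170) = 2,495; DTI = 2,495/5,450 = 45.8%.
LTV = 178,000/206,500 = 86.2%.
Reserves = 10,880/1,170 = 9.3 months.
Product A: score 741 ≥ 700; DTI 45.8% > 43%; LTV 86.2% ≤ 90%; employment 24 ≥ 12 mo; reserves 9.3 ≥ 9 mo → does not qualify.
Product B: score 741 ≥ 720; DTI 45.8% ≤ 50%; LTV 86.2% ≤ 100%; reserves 9.3 ≥ 9 mo → qualifies.
Product C: score 741 ≥ 680; DTI 45.8% > 45%; LTV 86.2% > 85% → does not qualify.

Product B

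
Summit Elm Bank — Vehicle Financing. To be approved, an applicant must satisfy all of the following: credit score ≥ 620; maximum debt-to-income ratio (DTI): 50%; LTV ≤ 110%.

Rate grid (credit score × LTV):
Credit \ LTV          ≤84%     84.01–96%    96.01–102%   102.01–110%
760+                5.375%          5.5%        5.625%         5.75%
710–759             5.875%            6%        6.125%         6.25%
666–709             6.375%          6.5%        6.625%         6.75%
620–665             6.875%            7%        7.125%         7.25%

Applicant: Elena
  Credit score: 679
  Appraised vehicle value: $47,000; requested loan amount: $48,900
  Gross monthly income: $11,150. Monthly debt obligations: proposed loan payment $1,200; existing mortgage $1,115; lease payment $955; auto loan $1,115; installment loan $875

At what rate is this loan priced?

Credit score 679 ≥ 620; Total monthly debts = (1,200 + 1,115 + 955 + 1,115 + 875) = 5,260. DTI = 5,260/11,150 = 47.2% ≤ 50%
Loan-to-value = 48,900/47,000 = 104% — pass (110% max)
Credit 679 → row 666–709; LTV 104% → column 102.01–110%. Grid cell → 6.75%.

6.75%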